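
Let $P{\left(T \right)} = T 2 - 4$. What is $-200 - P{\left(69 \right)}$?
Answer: $-334$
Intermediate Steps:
$P{\left(T \right)} = -4 + 2 T$ ($P{\left(T \right)} = 2 T - 4 = -4 + 2 T$)
$-200 - P{\left(69 \right)} = -200 - \left(-4 + 2 \cdot 69\right) = -200 - \left(-4 + 138\right) = -200 - 134 = -334$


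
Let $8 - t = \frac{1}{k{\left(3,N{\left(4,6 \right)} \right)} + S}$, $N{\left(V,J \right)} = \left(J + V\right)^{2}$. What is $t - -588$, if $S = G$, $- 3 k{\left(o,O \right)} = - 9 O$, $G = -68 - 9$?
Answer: $\frac{132907}{223} \approx 596.0$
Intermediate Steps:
$G = -77$
$k{\left(o,O \right)} = 3 O$ ($k{\left(o,O \right)} = - \frac{\left(-9\right) O}{3} = 3 O$)
$S = -77$
$t = \frac{1783}{223}$ ($t = 8 - \frac{1}{3 \left(6 + 4\right)^{2} - 77} = 8 - \frac{1}{3 \cdot 10^{2} - 77} = 8 - \frac{1}{3 \cdot 100 - 77} = 8 - \frac{1}{300 - 77} = 8 - \frac{1}{223} = \frac{1783}{223} \approx 7.9955$)
$t - -588 = \frac{1783}{223} - -588 = \frac{1783}{223} + 588 = \frac{132907}{223}$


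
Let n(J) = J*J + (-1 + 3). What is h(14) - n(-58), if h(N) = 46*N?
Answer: -2722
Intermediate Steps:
n(J) = 2 + J² (n(J) = J² + 2 = 2 + J²)
h(14) - n(-58) = 46*14 - (2 + (-58)²) = 644 - (2 + 3364) = 644 - 1*3366 = 644 - 3366 = -2722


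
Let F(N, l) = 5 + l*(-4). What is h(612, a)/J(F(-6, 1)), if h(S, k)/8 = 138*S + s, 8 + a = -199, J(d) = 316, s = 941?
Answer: 170794/79 ≈ 2161.9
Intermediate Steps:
F(N, l) = 5 - 4*l
a = -207 (a = -8 - 199 = -207)
h(S, k) = 7528 + 1104*S (h(S, k) = 8*(138*S + 941) = 8*(941 + 138*S) = 7528 + 1104*S)
h(612, a)/J(F(-6, 1)) = (7528 + 1104*612)/316 = (7528 + 675648)*(1/316) = 683176*(1/316) = 170794/79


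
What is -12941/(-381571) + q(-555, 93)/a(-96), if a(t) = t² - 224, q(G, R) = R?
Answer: 151851575/3431086432 ≈ 0.044258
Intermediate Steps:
a(t) = -224 + t²
-12941/(-381571) + q(-555, 93)/a(-96) = -12941/(-381571) + 93/(-224 + (-96)²) = -12941*(-1/381571) + 93/(-224 + 9216) = 12941/381571 + 93/8992 = 151851575/3431086432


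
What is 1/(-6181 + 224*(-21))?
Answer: -1/10885 ≈ -9.1870e-5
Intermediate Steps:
1/(-6181 + 224*(-21)) = 1/(-6181 - 4704) = 1/(-10885) = -1/10885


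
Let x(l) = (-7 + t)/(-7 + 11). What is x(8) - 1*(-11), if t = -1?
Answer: 9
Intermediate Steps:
x(l) = -2 (x(l) = (-7 - 1)/(-7 + 11) = -8/4 = -8*1/4 = -2)
x(8) - 1*(-11) = -2 - 1*(-11) = -2 + 11 = 9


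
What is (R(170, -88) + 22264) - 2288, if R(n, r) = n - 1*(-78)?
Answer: 20224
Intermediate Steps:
R(n, r) = 78 + n (R(n, r) = n + 78 = 78 + n)
(R(170, -88) + 22264) - 2288 = ((78 + 170) + 22264) - 2288 = (248 + 22264) - 2288 = 22512 - 2288 = 20224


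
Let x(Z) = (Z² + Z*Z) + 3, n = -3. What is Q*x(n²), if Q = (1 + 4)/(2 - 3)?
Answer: -825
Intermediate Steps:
x(Z) = 3 + 2*Z² (x(Z) = (Z² + Z²) + 3 = 2*Z² + 3 = 3 + 2*Z²)
Q = -5 (Q = 5/(-1) = 5*(-1) = -5)
Q*x(n²) = -5*(3 + 2*((-3)²)²) = -5*(3 + 2*9²) = -5*(3 + 2*81) = -5*(3 + 162) = -5*165 = -825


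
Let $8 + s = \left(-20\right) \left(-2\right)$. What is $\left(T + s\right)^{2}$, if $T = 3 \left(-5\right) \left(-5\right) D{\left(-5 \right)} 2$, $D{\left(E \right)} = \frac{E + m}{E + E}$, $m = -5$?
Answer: $33124$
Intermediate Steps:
$s = 32$ ($s = -8 - -40 = -8 + 40 = 32$)
$D{\left(E \right)} = \frac{-5 + E}{2 E}$ ($D{\left(E \right)} = \frac{E - 5}{E + E} = \frac{-5 + E}{2 E}$)
$T = 150$ ($T = 3 \left(-5\right) \left(-5\right) \frac{-5 - 5}{2 \left(-5\right)} 2 = \left(-15\right) \left(-5\right) \frac{1}{2} \left(- \frac{1}{5}\right) \left(-10\right) 2 = 75 \cdot 1 \cdot 2 = 75 \cdot 2 = 150$)
$\left(T + s\right)^{2} = \left(150 + 32\right)^{2} = 182^{2} = 33124$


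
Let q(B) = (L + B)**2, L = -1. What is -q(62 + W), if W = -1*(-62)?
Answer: -15129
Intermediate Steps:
W = 62
q(B) = (-1 + B)**2
-q(62 + W) = -(-1 + (62 + 62))**2 = -(-1 + 124)**2 = -1*123**2 = -1*15129 = -15129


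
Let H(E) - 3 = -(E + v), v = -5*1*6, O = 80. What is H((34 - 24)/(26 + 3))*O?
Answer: 75760/29 ≈ 2612.4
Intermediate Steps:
v = -30 (v = -5*6 = -30)
H(E) = 33 - E (H(E) = 3 - (E - 30) = 3 - (-30 + E) = 3 + (30 - E) = 33 - E)
H((34 - 24)/(26 + 3))*O = (33 - (34 - 24)/(26 + 3))*80 = (33 - 10/29)*80 = (947/29)*80 = 75760/29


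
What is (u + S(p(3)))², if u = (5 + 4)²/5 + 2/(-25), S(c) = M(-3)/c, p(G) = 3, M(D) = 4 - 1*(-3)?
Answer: 1915456/5625 ≈ 340.53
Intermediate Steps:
M(D) = 7 (M(D) = 4 + 3 = 7)
S(c) = 7/c
u = 403/25 (u = 9²*(⅕) + 2*(-1/25) = 81*(⅕) - 2/25 = 81/5 - 2/25 = 403/25 ≈ 16.120)
(u + S(p(3)))² = (403/25 + 7/3)² = (1384/75)² = 1915456/5625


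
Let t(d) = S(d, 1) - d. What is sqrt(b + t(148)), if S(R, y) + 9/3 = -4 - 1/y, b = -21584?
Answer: 2*I*sqrt(5435) ≈ 147.44*I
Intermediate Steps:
S(R, y) = -7 - 1/y (S(R, y) = -3 + (-4 - 1/y) = -7 - 1/y)
t(d) = -8 - d (t(d) = (-7 - 1/1) - d = (-7 - 1*1) - d = (-7 - 1) - d = -8 - d)
sqrt(b + t(148)) = sqrt(-21584 + (-8 - 1*148)) = sqrt(-21584 + (-8 - 148)) = sqrt(-21584 - 156) = sqrt(-21740) = 2*I*sqrt(5435)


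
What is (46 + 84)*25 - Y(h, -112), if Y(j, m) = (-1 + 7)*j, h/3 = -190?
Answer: 6670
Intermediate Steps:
h = -570 (h = 3*(-190) = -570)
Y(j, m) = 6*j
(46 + 84)*25 - Y(h, -112) = (46 + 84)*25 - 6*(-570) = 130*25 - 1*(-3420) = 3250 + 3420 = 6670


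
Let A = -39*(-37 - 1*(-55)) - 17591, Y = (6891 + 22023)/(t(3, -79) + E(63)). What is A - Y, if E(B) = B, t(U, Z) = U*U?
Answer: -224335/12 ≈ -18695.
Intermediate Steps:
t(U, Z) = U**2
Y = 4819/12 (Y = (6891 + 22023)/(3**2 + 63) = 28914/(9 + 63) = 28914/72 = 28914*(1/72) = 4819/12 ≈ 401.58)
A = -18293 (A = -39*(-37 + 55) - 17591 = -39*18 - 17591 = -702 - 17591 = -18293)
A - Y = -18293 - 1*4819/12 = -18293 - 4819/12 = -224335/12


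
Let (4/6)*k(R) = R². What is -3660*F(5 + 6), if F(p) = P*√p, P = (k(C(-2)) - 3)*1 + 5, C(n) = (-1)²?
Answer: -12810*√11 ≈ -42486.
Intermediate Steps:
C(n) = 1
k(R) = 3*R²/2
P = 7/2 (P = ((3/2)*1² - 3)*1 + 5 = ((3/2)*1 - 3)*1 + 5 = (3/2 - 3)*1 + 5 = -3/2*1 + 5 = -3/2 + 5 = 7/2 ≈ 3.5000)
F(p) = 7*√p/2
-3660*F(5 + 6) = -12810*√(5 + 6) = -12810*√11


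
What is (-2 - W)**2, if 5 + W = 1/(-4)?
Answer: 169/16 ≈ 10.563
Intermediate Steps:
W = -21/4 (W = -5 + 1/(-4) = -5 - 1/4 = -21/4 ≈ -5.2500)
(-2 - W)**2 = (-2 - 1*(-21/4))**2 = (-2 + 21/4)**2 = (13/4)**2 = 169/16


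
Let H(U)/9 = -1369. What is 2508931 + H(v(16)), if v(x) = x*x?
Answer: 2496610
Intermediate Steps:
v(x) = x²
H(U) = -12321 (H(U) = 9*(-1369) = -12321)
2508931 + H(v(16)) = 2508931 - 12321 = 2496610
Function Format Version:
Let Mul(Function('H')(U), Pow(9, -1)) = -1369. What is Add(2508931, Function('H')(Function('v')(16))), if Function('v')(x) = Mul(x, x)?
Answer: 2496610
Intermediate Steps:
Function('v')(x) = Pow(x, 2)
Function('H')(U) = -12321 (Function('H')(U) = Mul(9, -1369) = -12321)
Add(2508931, Function('H')(Function('v')(16))) = Add(2508931, -12321) = 2496610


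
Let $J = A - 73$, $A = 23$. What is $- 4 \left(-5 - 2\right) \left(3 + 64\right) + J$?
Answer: $1826$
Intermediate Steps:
$J = -50$ ($J = 23 - 73 = -50$)
$- 4 \left(-5 - 2\right) \left(3 + 64\right) + J = - 4 \left(-5 - 2\right) \left(3 + 64\right) - 50 = - 4 \left(\left(-7\right) 67\right) - 50 = \left(-4\right) \left(-469\right) - 50 = 1876 - 50 = 1826$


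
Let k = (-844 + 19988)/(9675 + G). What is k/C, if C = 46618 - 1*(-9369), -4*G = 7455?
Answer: 76576/1749313815 ≈ 4.3775e-5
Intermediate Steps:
G = -7455/4 (G = -1/4*7455 = -7455/4 ≈ -1863.8)
C = 55987 (C = 46618 + 9369 = 55987)
k = 76576/31245 (k = (-844 + 19988)/(9675 - 7455/4) = 19144/(31245/4) = 19144*(4/31245) = 76576/31245 ≈ 2.4508)
k/C = (76576/31245)/55987 = (76576/31245)*(1/55987) = 76576/1749313815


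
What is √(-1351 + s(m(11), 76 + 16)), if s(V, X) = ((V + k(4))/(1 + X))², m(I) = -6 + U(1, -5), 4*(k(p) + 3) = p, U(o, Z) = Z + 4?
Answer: I*√1298302/31 ≈ 36.756*I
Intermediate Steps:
U(o, Z) = 4 + Z
k(p) = -3 + p/4
m(I) = -7 (m(I) = -6 + (4 - 5) = -6 - 1 = -7)
s(V, X) = (-2 + V)²/(1 + X)² (s(V, X) = ((V + (-3 + (¼)*4))/(1 + X))² = ((V + (-3 + 1))/(1 + X))² = ((V - 2)/(1 + X))² = ((-2 + V)/(1 + X))² = (-2 + V)²/(1 + X)²)
√(-1351 + s(m(11), 76 + 16)) = √(-1351 + (-2 - 7)²/(1 + (76 + 16))²) = √(-1351 + (-9)²/(1 + 92)²) = √(-1351 + 81/93²) = √(-1351 + (1/8649)*81) = √(-1351 + 9/961) = √(-1298302/961) = I*√1298302/31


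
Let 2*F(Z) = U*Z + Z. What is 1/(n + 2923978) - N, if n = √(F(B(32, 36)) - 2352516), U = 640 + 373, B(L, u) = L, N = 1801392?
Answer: (-10808352*√64897 + 5267230577375*I)/(2*(-1461989*I + 3*√64897)) ≈ -1.8014e+6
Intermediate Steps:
U = 1013
F(Z) = 507*Z (F(Z) = (1013*Z + Z)/2 = (1014*Z)/2 = 507*Z)
n = 6*I*√64897 (n = √(507*32 - 2352516) = √(16224 - 2352516) = √(-2336292) = 6*I*√64897 ≈ 1528.5*I)
1/(n + 2923978) - N = 1/(6*I*√64897 + 2923978) - 1*1801392 = 1/(2923978 + 6*I*√64897) - 1801392 = -1801392 + 1/(2923978 + 6*I*√64897)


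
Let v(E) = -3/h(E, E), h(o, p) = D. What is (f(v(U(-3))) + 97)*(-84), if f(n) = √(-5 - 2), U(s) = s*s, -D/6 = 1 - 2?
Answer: -8148 - 84*I*√7 ≈ -8148.0 - 222.24*I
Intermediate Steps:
D = 6 (D = -6*(1 - 2) = -6*(-1) = 6)
h(o, p) = 6
U(s) = s²
v(E) = -½ (v(E) = -3/6 = -3*⅙ = -½)
f(n) = I*√7 (f(n) = √(-7) = I*√7)
(f(v(U(-3))) + 97)*(-84) = (I*√7 + 97)*(-84) = (97 + I*√7)*(-84) = -8148 - 84*I*√7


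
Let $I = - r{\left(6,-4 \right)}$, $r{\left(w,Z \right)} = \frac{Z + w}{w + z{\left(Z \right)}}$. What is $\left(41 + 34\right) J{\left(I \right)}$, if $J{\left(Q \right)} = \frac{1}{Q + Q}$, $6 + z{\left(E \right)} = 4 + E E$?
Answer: $-375$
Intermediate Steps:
$z{\left(E \right)} = -2 + E^{2}$ ($z{\left(E \right)} = -6 + \left(4 + E E\right) = -6 + \left(4 + E^{2}\right) = -2 + E^{2}$)
$r{\left(w,Z \right)} = \frac{Z + w}{-2 + w + Z^{2}}$ ($r{\left(w,Z \right)} = \frac{Z + w}{w + \left(-2 + Z^{2}\right)} = \frac{Z + w}{-2 + w + Z^{2}}$)
$I = - \frac{1}{10}$ ($I = - \frac{-4 + 6}{-2 + 6 + \left(-4\right)^{2}} = - \frac{2}{-2 + 6 + 16} = - \frac{2}{20} = \left(-1\right) \frac{1}{10} = - \frac{1}{10} \approx -0.1$)
$J{\left(Q \right)} = \frac{1}{2 Q}$
$\left(41 + 34\right) J{\left(I \right)} = \left(41 + 34\right) \frac{1}{2 \left(- \frac{1}{10}\right)} = 75 \cdot \frac{1}{2} \left(-10\right) = 75 \left(-5\right) = -375$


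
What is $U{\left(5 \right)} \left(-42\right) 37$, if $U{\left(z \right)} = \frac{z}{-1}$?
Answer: $7770$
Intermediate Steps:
$U{\left(z \right)} = - z$ ($U{\left(z \right)} = z \left(-1\right) = - z$)
$U{\left(5 \right)} \left(-42\right) 37 = \left(-1\right) 5 \left(-42\right) 37 = \left(-5\right) \left(-42\right) 37 = 210 \cdot 37 = 7770$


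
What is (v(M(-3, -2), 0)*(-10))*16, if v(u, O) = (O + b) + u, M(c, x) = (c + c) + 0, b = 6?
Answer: 0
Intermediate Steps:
M(c, x) = 2*c (M(c, x) = 2*c + 0 = 2*c)
v(u, O) = 6 + O + u (v(u, O) = (O + 6) + u = (6 + O) + u = 6 + O + u)
(v(M(-3, -2), 0)*(-10))*16 = ((6 + 0 + 2*(-3))*(-10))*16 = ((6 + 0 - 6)*(-10))*16 = (0*(-10))*16 = 0*16 = 0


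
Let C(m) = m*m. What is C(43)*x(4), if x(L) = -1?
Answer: -1849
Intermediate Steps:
C(m) = m**2
C(43)*x(4) = 43**2*(-1) = 1849*(-1) = -1849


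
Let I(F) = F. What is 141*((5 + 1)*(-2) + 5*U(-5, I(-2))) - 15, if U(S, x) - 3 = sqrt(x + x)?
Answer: 408 + 1410*I ≈ 408.0 + 1410.0*I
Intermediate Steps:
U(S, x) = 3 + sqrt(2)*sqrt(x) (U(S, x) = 3 + sqrt(x + x) = 3 + sqrt(2*x) = 3 + sqrt(2)*sqrt(x))
141*((5 + 1)*(-2) + 5*U(-5, I(-2))) - 15 = 141*((5 + 1)*(-2) + 5*(3 + sqrt(2)*sqrt(-2))) - 15 = 141*(6*(-2) + 5*(3 + sqrt(2)*(I*sqrt(2)))) - 15 = 141*(-12 + 5*(3 + 2*I)) - 15 = 141*(-12 + (15 + 10*I)) - 15 = 141*(3 + 10*I) - 15 = (423 + 1410*I) - 15 = 408 + 1410*I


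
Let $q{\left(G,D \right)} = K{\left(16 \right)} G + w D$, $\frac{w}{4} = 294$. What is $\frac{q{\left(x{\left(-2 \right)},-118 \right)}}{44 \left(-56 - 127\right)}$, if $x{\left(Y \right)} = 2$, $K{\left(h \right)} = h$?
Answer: $\frac{34684}{2013} \approx 17.23$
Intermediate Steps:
$w = 1176$ ($w = 4 \cdot 294 = 1176$)
$q{\left(G,D \right)} = 16 G + 1176 D$
$\frac{q{\left(x{\left(-2 \right)},-118 \right)}}{44 \left(-56 - 127\right)} = \frac{16 \cdot 2 + 1176 \left(-118\right)}{44 \left(-56 - 127\right)} = \frac{32 - 138768}{44 \left(-183\right)} = - \frac{138736}{-8052} = \left(-138736\right) \left(- \frac{1}{8052}\right) = \frac{34684}{2013}$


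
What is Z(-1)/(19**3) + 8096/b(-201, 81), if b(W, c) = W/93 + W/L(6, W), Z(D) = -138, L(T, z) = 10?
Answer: -17215396178/47333959 ≈ -363.70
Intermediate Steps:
b(W, c) = 103*W/930 (b(W, c) = W/93 + W/10 = 103*W/930)
Z(-1)/(19**3) + 8096/b(-201, 81) = -138/(19**3) + 8096/(((103/930)*(-201))) = -138/6859 + 8096/(-6901/310) = -138*1/6859 + 8096*(-310/6901) = -138/6859 - 2509760/6901 = -17215396178/47333959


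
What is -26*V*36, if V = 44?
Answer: -41184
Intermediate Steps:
-26*V*36 = -26*44*36 = -1144*36 = -41184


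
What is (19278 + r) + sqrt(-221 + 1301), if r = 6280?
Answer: 25558 + 6*sqrt(30) ≈ 25591.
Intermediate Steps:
(19278 + r) + sqrt(-221 + 1301) = (19278 + 6280) + sqrt(-221 + 1301) = 25558 + sqrt(1080) = 25558 + 6*sqrt(30)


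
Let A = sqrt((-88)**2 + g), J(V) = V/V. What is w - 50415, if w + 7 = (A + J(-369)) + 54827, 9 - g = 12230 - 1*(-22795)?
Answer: 4406 + 2*I*sqrt(6818) ≈ 4406.0 + 165.14*I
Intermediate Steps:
J(V) = 1
g = -35016 (g = 9 - (12230 - 1*(-22795)) = 9 - (12230 + 22795) = 9 - 1*35025 = 9 - 35025 = -35016)
A = 2*I*sqrt(6818) (A = sqrt((-88)**2 - 35016) = sqrt(7744 - 35016) = sqrt(-27272) = 2*I*sqrt(6818) ≈ 165.14*I)
w = 54821 + 2*I*sqrt(6818) (w = -7 + ((2*I*sqrt(6818) + 1) + 54827) = -7 + ((1 + 2*I*sqrt(6818)) + 54827) = -7 + (54828 + 2*I*sqrt(6818)) = 54821 + 2*I*sqrt(6818) ≈ 54821.0 + 165.14*I)
w - 50415 = (54821 + 2*I*sqrt(6818)) - 50415 = 4406 + 2*I*sqrt(6818)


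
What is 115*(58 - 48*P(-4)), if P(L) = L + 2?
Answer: 17710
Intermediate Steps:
P(L) = 2 + L
115*(58 - 48*P(-4)) = 115*(58 - 48*(2 - 4)) = 115*(58 - 48*(-2)) = 115*(58 + 96) = 115*154 = 17710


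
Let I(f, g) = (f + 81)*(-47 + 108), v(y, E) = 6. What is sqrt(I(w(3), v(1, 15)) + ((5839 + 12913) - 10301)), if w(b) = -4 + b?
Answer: sqrt(13331) ≈ 115.46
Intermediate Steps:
I(f, g) = 4941 + 61*f (I(f, g) = (81 + f)*61 = 4941 + 61*f)
sqrt(I(w(3), v(1, 15)) + ((5839 + 12913) - 10301)) = sqrt((4941 + 61*(-4 + 3)) + ((5839 + 12913) - 10301)) = sqrt((4941 + 61*(-1)) + (18752 - 10301)) = sqrt((4941 - 61) + 8451) = sqrt(4880 + 8451) = sqrt(13331)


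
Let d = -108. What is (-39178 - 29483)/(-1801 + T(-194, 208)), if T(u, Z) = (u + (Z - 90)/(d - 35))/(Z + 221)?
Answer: 4212146367/110513807 ≈ 38.114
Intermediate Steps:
T(u, Z) = (90/143 + u - Z/143)/(221 + Z) (T(u, Z) = (u + (Z - 90)/(-108 - 35))/(Z + 221) = (u + (-90 + Z)/(-143))/(221 + Z) = (u + (-90 + Z)*(-1/143))/(221 + Z) = (u + (90/143 - Z/143))/(221 + Z) = (90/143 + u - Z/143)/(221 + Z))
(-39178 - 29483)/(-1801 + T(-194, 208)) = (-39178 - 29483)/(-1801 + (90 - 1*208 + 143*(-194))/(143*(221 + 208))) = -68661/(-1801 + (1/143)*(90 - 208 - 27742)/429) = -68661/(-1801 + (1/143)*(1/429)*(-27860)) = -68661/(-1801 - 27860/61347) = -68661/(-110513807/61347) = -68661*(-61347/110513807) = 4212146367/110513807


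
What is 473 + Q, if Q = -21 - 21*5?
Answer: 347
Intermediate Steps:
Q = -126 (Q = -21 - 105 = -126)
473 + Q = 473 - 126 = 347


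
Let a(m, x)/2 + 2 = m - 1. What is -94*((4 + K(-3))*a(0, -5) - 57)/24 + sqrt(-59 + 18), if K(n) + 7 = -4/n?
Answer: 2209/12 + I*sqrt(41) ≈ 184.08 + 6.4031*I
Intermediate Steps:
K(n) = -7 - 4/n
a(m, x) = -6 + 2*m (a(m, x) = -4 + 2*(m - 1) = -4 + 2*(-1 + m) = -4 + (-2 + 2*m) = -6 + 2*m)
-94*((4 + K(-3))*a(0, -5) - 57)/24 + sqrt(-59 + 18) = -94*((4 + (-7 - 4/(-3)))*(-6 + 2*0) - 57)/24 + sqrt(-59 + 18) = -94*((4 + (-7 - 4*(-1/3)))*(-6 + 0) - 57)/24 + sqrt(-41) = -94*((4 + (-7 + 4/3))*(-6) - 57)/24 + I*sqrt(41) = -94*((4 - 17/3)*(-6) - 57)/24 + I*sqrt(41) = -94*(-5/3*(-6) - 57)/24 + I*sqrt(41) = -94*(10 - 57)/24 + I*sqrt(41) = -(-4418)/24 + I*sqrt(41) = -94*(-47/24) + I*sqrt(41) = 2209/12 + I*sqrt(41)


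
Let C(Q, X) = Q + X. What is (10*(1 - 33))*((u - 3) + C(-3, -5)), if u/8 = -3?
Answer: 11200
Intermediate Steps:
u = -24 (u = 8*(-3) = -24)
(10*(1 - 33))*((u - 3) + C(-3, -5)) = (10*(1 - 33))*((-24 - 3) + (-3 - 5)) = (10*(-32))*(-27 - 8) = -320*(-35) = 11200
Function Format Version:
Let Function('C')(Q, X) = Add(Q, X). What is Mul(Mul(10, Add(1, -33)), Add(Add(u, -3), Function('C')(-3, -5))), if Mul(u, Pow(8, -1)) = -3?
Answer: 11200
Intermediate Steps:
u = -24 (u = Mul(8, -3) = -24)
Mul(Mul(10, Add(1, -33)), Add(Add(u, -3), Function('C')(-3, -5))) = Mul(Mul(10, Add(1, -33)), Add(Add(-24, -3), Add(-3, -5))) = Mul(Mul(10, -32), Add(-27, -8)) = Mul(-320, -35) = 11200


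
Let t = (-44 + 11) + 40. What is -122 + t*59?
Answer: 291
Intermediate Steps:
t = 7 (t = -33 + 40 = 7)
-122 + t*59 = -122 + 7*59 = -122 + 413 = 291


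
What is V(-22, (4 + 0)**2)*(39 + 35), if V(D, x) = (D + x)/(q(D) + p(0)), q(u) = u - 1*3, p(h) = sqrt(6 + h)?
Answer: 11100/619 + 444*sqrt(6)/619 ≈ 19.689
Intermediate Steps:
q(u) = -3 + u (q(u) = u - 3 = -3 + u)
V(D, x) = (D + x)/(-3 + D + sqrt(6)) (V(D, x) = (D + x)/((-3 + D) + sqrt(6 + 0)) = (D + x)/((-3 + D) + sqrt(6)) = (D + x)/(-3 + D + sqrt(6)))
V(-22, (4 + 0)**2)*(39 + 35) = ((-22 + (4 + 0)**2)/(-3 - 22 + sqrt(6)))*(39 + 35) = ((-22 + 4**2)/(-25 + sqrt(6)))*74 = ((-22 + 16)/(-25 + sqrt(6)))*74 = (-6/(-25 + sqrt(6)))*74 = -6/(-25 + sqrt(6))*74 = -444/(-25 + sqrt(6))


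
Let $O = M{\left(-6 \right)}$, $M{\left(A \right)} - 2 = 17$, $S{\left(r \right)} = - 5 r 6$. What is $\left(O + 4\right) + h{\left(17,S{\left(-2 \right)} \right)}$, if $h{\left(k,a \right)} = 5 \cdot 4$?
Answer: $43$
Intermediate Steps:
$S{\left(r \right)} = - 30 r$
$h{\left(k,a \right)} = 20$
$M{\left(A \right)} = 19$ ($M{\left(A \right)} = 2 + 17 = 19$)
$O = 19$
$\left(O + 4\right) + h{\left(17,S{\left(-2 \right)} \right)} = \left(19 + 4\right) + 20 = 23 + 20 = 43$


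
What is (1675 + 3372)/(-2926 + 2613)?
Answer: -5047/313 ≈ -16.125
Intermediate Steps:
(1675 + 3372)/(-2926 + 2613) = 5047/(-313) = 5047*(-1/313) = -5047/313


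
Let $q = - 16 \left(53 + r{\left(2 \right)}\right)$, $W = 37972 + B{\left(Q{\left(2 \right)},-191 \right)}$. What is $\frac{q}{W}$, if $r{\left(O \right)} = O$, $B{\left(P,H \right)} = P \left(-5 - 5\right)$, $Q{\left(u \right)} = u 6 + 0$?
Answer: $- \frac{220}{9463} \approx -0.023248$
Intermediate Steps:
$Q{\left(u \right)} = 6 u$ ($Q{\left(u \right)} = 6 u + 0 = 6 u$)
$B{\left(P,H \right)} = - 10 P$ ($B{\left(P,H \right)} = P \left(-10\right) = - 10 P$)
$W = 37852$ ($W = 37972 - 10 \cdot 6 \cdot 2 = 37972 - 120 = 37852$)
$q = -880$ ($q = - 16 \left(53 + 2\right) = \left(-16\right) 55 = -880$)
$\frac{q}{W} = - \frac{880}{37852} = \left(-880\right) \frac{1}{37852} = - \frac{220}{9463}$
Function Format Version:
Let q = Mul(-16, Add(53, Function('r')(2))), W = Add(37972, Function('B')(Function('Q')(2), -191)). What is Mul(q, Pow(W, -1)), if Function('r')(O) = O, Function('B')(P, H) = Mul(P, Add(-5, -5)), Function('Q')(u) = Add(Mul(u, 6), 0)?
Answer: Rational(-220, 9463) ≈ -0.023248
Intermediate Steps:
Function('Q')(u) = Mul(6, u) (Function('Q')(u) = Add(Mul(6, u), 0) = Mul(6, u))
Function('B')(P, H) = Mul(-10, P) (Function('B')(P, H) = Mul(P, -10) = Mul(-10, P))
W = 37852 (W = Add(37972, Mul(-10, Mul(6, 2))) = Add(37972, Mul(-10, 12)) = Add(37972, -120) = 37852)
q = -880 (q = Mul(-16, Add(53, 2)) = Mul(-16, 55) = -880)
Mul(q, Pow(W, -1)) = Mul(-880, Pow(37852, -1)) = Mul(-880, Rational(1, 37852)) = Rational(-220, 9463)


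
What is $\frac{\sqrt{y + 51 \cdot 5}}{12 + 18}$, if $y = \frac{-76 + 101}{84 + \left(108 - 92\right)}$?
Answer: $\frac{\sqrt{1021}}{60} \approx 0.53255$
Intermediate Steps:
$y = \frac{1}{4}$ ($y = \frac{25}{84 + 16} = \frac{25}{100} = 25 \cdot \frac{1}{100} = \frac{1}{4} \approx 0.25$)
$\frac{\sqrt{y + 51 \cdot 5}}{12 + 18} = \frac{\sqrt{\frac{1}{4} + 51 \cdot 5}}{12 + 18} = \frac{\sqrt{\frac{1}{4} + 255}}{30} = \frac{\sqrt{\frac{1021}{4}}}{30} = \frac{\frac{1}{2} \sqrt{1021}}{30} = \frac{\sqrt{1021}}{60}$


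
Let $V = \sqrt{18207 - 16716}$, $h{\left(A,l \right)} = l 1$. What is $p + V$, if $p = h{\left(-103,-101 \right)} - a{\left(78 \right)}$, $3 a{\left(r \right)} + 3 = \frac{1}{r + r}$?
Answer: $- \frac{46801}{468} + \sqrt{1491} \approx -61.389$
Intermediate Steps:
$h{\left(A,l \right)} = l$
$a{\left(r \right)} = -1 + \frac{1}{6 r}$ ($a{\left(r \right)} = -1 + \frac{1}{3 \left(r + r\right)} = -1 + \frac{1}{3 \cdot 2 r} = -1 + \frac{\frac{1}{2} \frac{1}{r}}{3} = -1 + \frac{1}{6 r}$)
$p = - \frac{46801}{468}$ ($p = -101 - \frac{\frac{1}{6} - 78}{78} = -101 - \frac{1}{78} \left(- \frac{467}{6}\right) = -101 - - \frac{467}{468} = -101 + \frac{467}{468} = - \frac{46801}{468} \approx -100.0$)
$V = \sqrt{1491} \approx 38.613$
$p + V = - \frac{46801}{468} + \sqrt{1491}$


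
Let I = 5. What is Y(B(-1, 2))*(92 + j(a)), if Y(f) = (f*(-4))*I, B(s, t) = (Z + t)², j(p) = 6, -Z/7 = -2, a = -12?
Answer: -501760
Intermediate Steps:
Z = 14 (Z = -7*(-2) = 14)
B(s, t) = (14 + t)²
Y(f) = -20*f (Y(f) = (f*(-4))*5 = -4*f*5 = -20*f)
Y(B(-1, 2))*(92 + j(a)) = (-20*(14 + 2)²)*(92 + 6) = -20*16²*98 = -20*256*98 = -5120*98 = -501760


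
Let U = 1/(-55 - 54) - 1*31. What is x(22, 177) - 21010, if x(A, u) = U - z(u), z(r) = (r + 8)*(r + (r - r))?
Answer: -5862675/109 ≈ -53786.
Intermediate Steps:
U = -3380/109 (U = 1/(-109) - 31 = -1/109 - 31 = -3380/109 ≈ -31.009)
z(r) = r*(8 + r) (z(r) = (8 + r)*(r + 0) = (8 + r)*r = r*(8 + r))
x(A, u) = -3380/109 - u*(8 + u)
x(22, 177) - 21010 = (-3380/109 - 1*177*(8 + 177)) - 21010 = (-3380/109 - 1*177*185) - 21010 = (-3380/109 - 32745) - 21010 = -3572585/109 - 21010 = -5862675/109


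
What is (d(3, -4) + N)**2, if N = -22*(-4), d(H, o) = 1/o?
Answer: 123201/16 ≈ 7700.1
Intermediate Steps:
N = 88
(d(3, -4) + N)**2 = (1/(-4) + 88)**2 = (-1/4 + 88)**2 = (351/4)**2 = 123201/16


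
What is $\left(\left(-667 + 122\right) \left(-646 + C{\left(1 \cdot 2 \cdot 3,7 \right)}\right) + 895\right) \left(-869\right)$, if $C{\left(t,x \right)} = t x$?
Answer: $-286835175$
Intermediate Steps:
$\left(\left(-667 + 122\right) \left(-646 + C{\left(1 \cdot 2 \cdot 3,7 \right)}\right) + 895\right) \left(-869\right) = \left(\left(-667 + 122\right) \left(-646 + 1 \cdot 2 \cdot 3 \cdot 7\right) + 895\right) \left(-869\right) = \left(- 545 \left(-646 + 2 \cdot 3 \cdot 7\right) + 895\right) \left(-869\right) = \left(- 545 \left(-646 + 6 \cdot 7\right) + 895\right) \left(-869\right) = \left(- 545 \left(-646 + 42\right) + 895\right) \left(-869\right) = \left(\left(-545\right) \left(-604\right) + 895\right) \left(-869\right) = \left(329180 + 895\right) \left(-869\right) = 330075 \left(-869\right) = -286835175$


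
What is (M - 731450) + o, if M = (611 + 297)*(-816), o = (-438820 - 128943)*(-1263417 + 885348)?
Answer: 214652117269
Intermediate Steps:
o = 214653589647 (o = -567763*(-378069) = 214653589647)
M = -740928 (M = 908*(-816) = -740928)
(M - 731450) + o = (-740928 - 731450) + 214653589647 = -1472378 + 214653589647 = 214652117269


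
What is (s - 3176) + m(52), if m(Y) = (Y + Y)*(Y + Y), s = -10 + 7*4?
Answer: 7658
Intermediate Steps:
s = 18 (s = -10 + 28 = 18)
m(Y) = 4*Y² (m(Y) = (2*Y)*(2*Y) = 4*Y²)
(s - 3176) + m(52) = (18 - 3176) + 4*52² = -3158 + 4*2704 = -3158 + 10816 = 7658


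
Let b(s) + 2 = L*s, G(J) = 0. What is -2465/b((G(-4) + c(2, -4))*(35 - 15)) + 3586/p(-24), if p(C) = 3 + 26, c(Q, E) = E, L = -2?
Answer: 495103/4582 ≈ 108.05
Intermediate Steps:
b(s) = -2 - 2*s
p(C) = 29
-2465/b((G(-4) + c(2, -4))*(35 - 15)) + 3586/p(-24) = -2465/(-2 - 2*(0 - 4)*(35 - 15)) + 3586/29 = -2465/(-2 - (-8)*20) + 3586*(1/29) = -2465/(-2 - 2*(-80)) + 3586/29 = -2465/(-2 + 160) + 3586/29 = -2465/158 + 3586/29 = 495103/4582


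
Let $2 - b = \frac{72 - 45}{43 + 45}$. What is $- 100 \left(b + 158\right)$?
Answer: $- \frac{351325}{22} \approx -15969.0$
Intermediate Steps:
$b = \frac{149}{88}$ ($b = 2 - \frac{72 - 45}{43 + 45} = 2 - \frac{27}{88} = \frac{149}{88} \approx 1.6932$)
$- 100 \left(b + 158\right) = - 100 \left(\frac{149}{88} + 158\right) = \left(-100\right) \frac{14053}{88} = - \frac{351325}{22}$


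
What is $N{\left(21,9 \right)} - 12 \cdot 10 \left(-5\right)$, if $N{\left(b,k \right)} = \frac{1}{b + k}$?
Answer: $\frac{18001}{30} \approx 600.03$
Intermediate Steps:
$N{\left(21,9 \right)} - 12 \cdot 10 \left(-5\right) = \frac{1}{21 + 9} - 12 \cdot 10 \left(-5\right) = \frac{1}{30} - -600 = \frac{1}{30} + 600 = \frac{18001}{30}$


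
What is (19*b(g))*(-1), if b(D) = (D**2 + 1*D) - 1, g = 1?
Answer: -19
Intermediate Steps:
b(D) = -1 + D + D**2 (b(D) = (D**2 + D) - 1 = (D + D**2) - 1 = -1 + D + D**2)
(19*b(g))*(-1) = (19*(-1 + 1 + 1**2))*(-1) = (19*(-1 + 1 + 1))*(-1) = (19*1)*(-1) = 19*(-1) = -19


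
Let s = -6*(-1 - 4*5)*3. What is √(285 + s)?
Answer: √663 ≈ 25.749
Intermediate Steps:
s = 378 (s = -6*(-1 - 20)*3 = -6*(-21)*3 = 126*3 = 378)
√(285 + s) = √(285 + 378) = √663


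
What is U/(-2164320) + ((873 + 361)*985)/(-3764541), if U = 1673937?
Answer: -330826436471/301765606560 ≈ -1.0963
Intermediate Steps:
U/(-2164320) + ((873 + 361)*985)/(-3764541) = 1673937/(-2164320) + ((873 + 361)*985)/(-3764541) = 1673937*(-1/2164320) + (1234*985)*(-1/3764541) = -185993/240480 + 1215490*(-1/3764541) = -185993/240480 - 1215490/3764541 = -330826436471/301765606560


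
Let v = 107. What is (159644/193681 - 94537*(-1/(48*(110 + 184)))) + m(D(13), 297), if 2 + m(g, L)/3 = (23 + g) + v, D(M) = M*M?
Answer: 2455867525177/2733226272 ≈ 898.52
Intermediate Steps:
D(M) = M²
m(g, L) = 384 + 3*g (m(g, L) = -6 + 3*((23 + g) + 107) = -6 + 3*(130 + g) = -6 + (390 + 3*g) = 384 + 3*g)
(159644/193681 - 94537*(-1/(48*(110 + 184)))) + m(D(13), 297) = (159644/193681 - 94537*(-1/(48*(110 + 184)))) + (384 + 3*13²) = (159644*(1/193681) - 94537/(294*(-48))) + (384 + 3*169) = (159644/193681 - 94537/(-14112)) + (384 + 507) = (159644/193681 - 94537*(-1/14112)) + 891 = (159644/193681 + 94537/14112) + 891 = 20562916825/2733226272 + 891 = 2455867525177/2733226272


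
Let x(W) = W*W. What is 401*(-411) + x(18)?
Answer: -164487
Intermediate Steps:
x(W) = W²
401*(-411) + x(18) = 401*(-411) + 18² = -164811 + 324 = -164487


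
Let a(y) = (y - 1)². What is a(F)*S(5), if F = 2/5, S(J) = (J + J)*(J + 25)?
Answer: 108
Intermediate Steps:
S(J) = 2*J*(25 + J) (S(J) = (2*J)*(25 + J) = 2*J*(25 + J))
F = ⅖ (F = 2*(⅕) = ⅖ ≈ 0.40000)
a(y) = (-1 + y)²
a(F)*S(5) = (-1 + ⅖)²*(2*5*(25 + 5)) = (-⅗)²*(2*5*30) = (9/25)*300 = 108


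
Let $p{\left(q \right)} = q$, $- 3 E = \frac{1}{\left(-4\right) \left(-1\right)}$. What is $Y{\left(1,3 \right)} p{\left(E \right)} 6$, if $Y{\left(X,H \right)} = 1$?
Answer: $- \frac{1}{2} \approx -0.5$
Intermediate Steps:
$E = - \frac{1}{12}$ ($E = - \frac{1}{3 \left(\left(-4\right) \left(-1\right)\right)} = - \frac{1}{3 \cdot 4} = \left(- \frac{1}{3}\right) \frac{1}{4} = - \frac{1}{12} \approx -0.083333$)
$Y{\left(1,3 \right)} p{\left(E \right)} 6 = 1 \left(- \frac{1}{12}\right) 6 = \left(- \frac{1}{12}\right) 6 = - \frac{1}{2}$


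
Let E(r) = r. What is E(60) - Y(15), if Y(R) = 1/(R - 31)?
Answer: 961/16 ≈ 60.063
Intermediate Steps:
Y(R) = 1/(-31 + R)
E(60) - Y(15) = 60 - 1/(-31 + 15) = 60 - 1/(-16) = 60 - 1*(-1/16) = 60 + 1/16 = 961/16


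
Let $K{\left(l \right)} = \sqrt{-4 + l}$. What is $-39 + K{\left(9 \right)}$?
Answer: $-39 + \sqrt{5} \approx -36.764$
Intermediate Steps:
$-39 + K{\left(9 \right)} = -39 + \sqrt{-4 + 9} = -39 + \sqrt{5}$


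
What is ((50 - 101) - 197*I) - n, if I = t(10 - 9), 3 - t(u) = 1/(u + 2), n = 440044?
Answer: -1321861/3 ≈ -4.4062e+5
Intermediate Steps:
t(u) = 3 - 1/(2 + u) (t(u) = 3 - 1/(u + 2) = 3 - 1/(2 + u))
I = 8/3 (I = (5 + 3*(10 - 9))/(2 + (10 - 9)) = (5 + 3*1)/(2 + 1) = (5 + 3)/3 = (⅓)*8 = 8/3 ≈ 2.6667)
((50 - 101) - 197*I) - n = ((50 - 101) - 197*8/3) - 1*440044 = (-51 - 1576/3) - 440044 = -1729/3 - 440044 = -1321861/3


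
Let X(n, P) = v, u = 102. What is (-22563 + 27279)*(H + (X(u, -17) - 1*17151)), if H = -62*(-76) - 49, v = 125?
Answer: -58303908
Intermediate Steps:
X(n, P) = 125
H = 4663 (H = 4712 - 49 = 4663)
(-22563 + 27279)*(H + (X(u, -17) - 1*17151)) = (-22563 + 27279)*(4663 + (125 - 1*17151)) = 4716*(4663 + (125 - 17151)) = 4716*(4663 - 17026) = 4716*(-12363) = -58303908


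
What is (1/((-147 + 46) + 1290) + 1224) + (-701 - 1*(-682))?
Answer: 1432746/1189 ≈ 1205.0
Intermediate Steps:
(1/((-147 + 46) + 1290) + 1224) + (-701 - 1*(-682)) = (1/(-101 + 1290) + 1224) + (-701 + 682) = (1/1189 + 1224) - 19 = 1455337/1189 - 19 = 1432746/1189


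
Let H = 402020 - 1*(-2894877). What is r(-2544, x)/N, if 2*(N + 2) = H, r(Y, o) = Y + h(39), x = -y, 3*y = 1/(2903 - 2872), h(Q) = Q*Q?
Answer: -2046/3296893 ≈ -0.00062058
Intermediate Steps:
h(Q) = Q²
y = 1/93 (y = 1/(3*(2903 - 2872)) = (⅓)/31 = (⅓)*(1/31) = 1/93 ≈ 0.010753)
x = -1/93 (x = -1*1/93 = -1/93 ≈ -0.010753)
r(Y, o) = 1521 + Y (r(Y, o) = Y + 39² = Y + 1521 = 1521 + Y)
H = 3296897 (H = 402020 + 2894877 = 3296897)
N = 3296893/2 (N = -2 + (½)*3296897 = -2 + 3296897/2 = 3296893/2 ≈ 1.6484e+6)
r(-2544, x)/N = (1521 - 2544)/(3296893/2) = -1023*2/3296893 = -2046/3296893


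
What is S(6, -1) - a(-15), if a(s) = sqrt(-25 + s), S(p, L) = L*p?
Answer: -6 - 2*I*sqrt(10) ≈ -6.0 - 6.3246*I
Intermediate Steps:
S(6, -1) - a(-15) = -1*6 - sqrt(-25 - 15) = -6 - sqrt(-40) = -6 - 2*I*sqrt(10)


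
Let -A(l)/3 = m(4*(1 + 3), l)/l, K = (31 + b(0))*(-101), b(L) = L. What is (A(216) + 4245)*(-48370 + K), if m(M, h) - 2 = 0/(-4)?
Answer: -2623443773/12 ≈ -2.1862e+8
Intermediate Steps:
m(M, h) = 2 (m(M, h) = 2 + 0/(-4) = 2 + 0*(-¼) = 2 + 0 = 2)
K = -3131 (K = (31 + 0)*(-101) = 31*(-101) = -3131)
A(l) = -6/l
(A(216) + 4245)*(-48370 + K) = (-6/216 + 4245)*(-48370 - 3131) = (-6*1/216 + 4245)*(-51501) = (-1/36 + 4245)*(-51501) = (152819/36)*(-51501) = -2623443773/12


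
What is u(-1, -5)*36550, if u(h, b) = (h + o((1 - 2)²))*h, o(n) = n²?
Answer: 0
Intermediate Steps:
u(h, b) = h*(1 + h) (u(h, b) = (h + ((1 - 2)²)²)*h = (h + ((-1)²)²)*h = (h + 1²)*h = (h + 1)*h = (1 + h)*h = h*(1 + h))
u(-1, -5)*36550 = -(1 - 1)*36550 = -1*0*36550 = 0*36550 = 0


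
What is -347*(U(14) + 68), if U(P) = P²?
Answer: -91608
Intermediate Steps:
-347*(U(14) + 68) = -347*(14² + 68) = -347*(196 + 68) = -347*264 = -91608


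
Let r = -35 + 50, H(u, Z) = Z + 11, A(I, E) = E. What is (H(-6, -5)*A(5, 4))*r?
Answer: 360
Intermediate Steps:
H(u, Z) = 11 + Z
r = 15
(H(-6, -5)*A(5, 4))*r = ((11 - 5)*4)*15 = (6*4)*15 = 24*15 = 360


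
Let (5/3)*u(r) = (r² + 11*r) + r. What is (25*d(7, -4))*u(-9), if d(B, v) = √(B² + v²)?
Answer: -405*√65 ≈ -3265.2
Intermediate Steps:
u(r) = 3*r²/5 + 36*r/5 (u(r) = 3*((r² + 11*r) + r)/5 = 3*(r² + 12*r)/5 = 3*r²/5 + 36*r/5)
(25*d(7, -4))*u(-9) = (25*√(7² + (-4)²))*((⅗)*(-9)*(12 - 9)) = (25*√(49 + 16))*((⅗)*(-9)*3) = (25*√65)*(-81/5) = -405*√65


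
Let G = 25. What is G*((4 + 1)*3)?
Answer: 375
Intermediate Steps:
G*((4 + 1)*3) = 25*((4 + 1)*3) = 25*(5*3) = 25*15 = 375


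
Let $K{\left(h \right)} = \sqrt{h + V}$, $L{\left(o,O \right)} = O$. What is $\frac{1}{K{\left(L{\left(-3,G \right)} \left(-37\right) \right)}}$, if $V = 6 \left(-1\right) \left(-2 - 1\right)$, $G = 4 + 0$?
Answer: $- \frac{i \sqrt{130}}{130} \approx - 0.087706 i$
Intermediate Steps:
$G = 4$
$V = 18$ ($V = \left(-6\right) \left(-3\right) = 18$)
$K{\left(h \right)} = \sqrt{18 + h}$ ($K{\left(h \right)} = \sqrt{h + 18} = \sqrt{18 + h}$)
$\frac{1}{K{\left(L{\left(-3,G \right)} \left(-37\right) \right)}} = \frac{1}{\sqrt{18 + 4 \left(-37\right)}} = \frac{1}{\sqrt{18 - 148}} = \frac{1}{\sqrt{-130}} = \frac{1}{i \sqrt{130}} = - \frac{i \sqrt{130}}{130}$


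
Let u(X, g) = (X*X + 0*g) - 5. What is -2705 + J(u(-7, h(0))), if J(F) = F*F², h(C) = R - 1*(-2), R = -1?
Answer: 82479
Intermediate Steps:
h(C) = 1 (h(C) = -1 - 1*(-2) = -1 + 2 = 1)
u(X, g) = -5 + X² (u(X, g) = (X² + 0) - 5 = X² - 5 = -5 + X²)
J(F) = F³
-2705 + J(u(-7, h(0))) = -2705 + (-5 + (-7)²)³ = -2705 + (-5 + 49)³ = -2705 + 44³ = -2705 + 85184 = 82479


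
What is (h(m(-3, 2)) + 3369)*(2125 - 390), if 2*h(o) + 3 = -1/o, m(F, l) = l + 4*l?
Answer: 23370103/4 ≈ 5.8425e+6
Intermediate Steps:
m(F, l) = 5*l
h(o) = -3/2 - 1/(2*o) (h(o) = -3/2 + (-1/o)/2 = -3/2 - 1/(2*o))
(h(m(-3, 2)) + 3369)*(2125 - 390) = ((-1 - 15*2)/(2*((5*2))) + 3369)*(2125 - 390) = ((1/2)*(-1 - 3*10)/10 + 3369)*1735 = ((1/2)*(1/10)*(-1 - 30) + 3369)*1735 = ((1/2)*(1/10)*(-31) + 3369)*1735 = (-31/20 + 3369)*1735 = (67349/20)*1735 = 23370103/4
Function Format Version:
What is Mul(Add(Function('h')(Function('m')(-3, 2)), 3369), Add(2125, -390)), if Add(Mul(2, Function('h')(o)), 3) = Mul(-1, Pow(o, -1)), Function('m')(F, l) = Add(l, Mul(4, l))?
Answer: Rational(23370103, 4) ≈ 5.8425e+6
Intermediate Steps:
Function('m')(F, l) = Mul(5, l)
Function('h')(o) = Add(Rational(-3, 2), Mul(Rational(-1, 2), Pow(o, -1))) (Function('h')(o) = Add(Rational(-3, 2), Mul(Rational(1, 2), Mul(-1, Pow(o, -1)))) = Add(Rational(-3, 2), Mul(Rational(-1, 2), Pow(o, -1))))
Mul(Add(Function('h')(Function('m')(-3, 2)), 3369), Add(2125, -390)) = Mul(Add(Mul(Rational(1, 2), Pow(Mul(5, 2), -1), Add(-1, Mul(-3, Mul(5, 2)))), 3369), Add(2125, -390)) = Mul(Add(Mul(Rational(1, 2), Pow(10, -1), Add(-1, Mul(-3, 10))), 3369), 1735) = Mul(Add(Mul(Rational(1, 2), Rational(1, 10), Add(-1, -30)), 3369), 1735) = Mul(Add(Mul(Rational(1, 2), Rational(1, 10), -31), 3369), 1735) = Mul(Add(Rational(-31, 20), 3369), 1735) = Mul(Rational(67349, 20), 1735) = Rational(23370103, 4)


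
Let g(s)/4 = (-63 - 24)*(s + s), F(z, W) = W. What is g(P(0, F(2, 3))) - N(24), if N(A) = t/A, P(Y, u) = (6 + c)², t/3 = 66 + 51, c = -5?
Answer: -5685/8 ≈ -710.63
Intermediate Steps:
t = 351 (t = 3*(66 + 51) = 3*117 = 351)
P(Y, u) = 1 (P(Y, u) = (6 - 5)² = 1² = 1)
N(A) = 351/A
g(s) = -696*s (g(s) = 4*((-63 - 24)*(s + s)) = 4*(-174*s) = -696*s)
g(P(0, F(2, 3))) - N(24) = -696*1 - 351/24 = -696 - 351/24 = -696 - 1*117/8 = -696 - 117/8 = -5685/8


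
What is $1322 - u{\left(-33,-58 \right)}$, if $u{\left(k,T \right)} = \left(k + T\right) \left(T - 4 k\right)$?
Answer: $8056$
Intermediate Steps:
$u{\left(k,T \right)} = \left(T + k\right) \left(T - 4 k\right)$
$1322 - u{\left(-33,-58 \right)} = 1322 - \left(\left(-58\right)^{2} - 4 \left(-33\right)^{2} - \left(-174\right) \left(-33\right)\right) = 1322 - \left(3364 - 4356 - 5742\right) = 1322 - -6734 = 1322 + 6734 = 8056$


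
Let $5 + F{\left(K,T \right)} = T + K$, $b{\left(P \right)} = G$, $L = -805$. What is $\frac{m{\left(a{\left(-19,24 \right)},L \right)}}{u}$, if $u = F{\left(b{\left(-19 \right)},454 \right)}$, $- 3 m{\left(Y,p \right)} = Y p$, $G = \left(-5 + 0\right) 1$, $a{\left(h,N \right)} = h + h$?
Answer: $- \frac{15295}{666} \approx -22.965$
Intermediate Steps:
$a{\left(h,N \right)} = 2 h$
$G = -5$ ($G = \left(-5\right) 1 = -5$)
$b{\left(P \right)} = -5$
$m{\left(Y,p \right)} = - \frac{Y p}{3}$
$F{\left(K,T \right)} = -5 + K + T$ ($F{\left(K,T \right)} = -5 + \left(T + K\right) = -5 + \left(K + T\right) = -5 + K + T$)
$u = 444$ ($u = -5 - 5 + 454 = 444$)
$\frac{m{\left(a{\left(-19,24 \right)},L \right)}}{u} = \frac{\left(- \frac{1}{3}\right) 2 \left(-19\right) \left(-805\right)}{444} = \left(- \frac{1}{3}\right) \left(-38\right) \left(-805\right) \frac{1}{444} = \left(- \frac{30590}{3}\right) \frac{1}{444} = - \frac{15295}{666}$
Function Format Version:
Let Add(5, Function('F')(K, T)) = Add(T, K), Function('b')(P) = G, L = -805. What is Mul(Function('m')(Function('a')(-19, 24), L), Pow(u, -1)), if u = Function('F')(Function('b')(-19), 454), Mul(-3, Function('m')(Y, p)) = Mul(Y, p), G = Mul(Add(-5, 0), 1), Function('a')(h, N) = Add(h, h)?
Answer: Rational(-15295, 666) ≈ -22.965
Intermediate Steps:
Function('a')(h, N) = Mul(2, h)
G = -5 (G = Mul(-5, 1) = -5)
Function('b')(P) = -5
Function('m')(Y, p) = Mul(Rational(-1, 3), Y, p) (Function('m')(Y, p) = Mul(Rational(-1, 3), Mul(Y, p)) = Mul(Rational(-1, 3), Y, p))
Function('F')(K, T) = Add(-5, K, T) (Function('F')(K, T) = Add(-5, Add(T, K)) = Add(-5, Add(K, T)) = Add(-5, K, T))
u = 444 (u = Add(-5, -5, 454) = 444)
Mul(Function('m')(Function('a')(-19, 24), L), Pow(u, -1)) = Mul(Mul(Rational(-1, 3), Mul(2, -19), -805), Pow(444, -1)) = Mul(Mul(Rational(-1, 3), -38, -805), Rational(1, 444)) = Mul(Rational(-30590, 3), Rational(1, 444)) = Rational(-15295, 666)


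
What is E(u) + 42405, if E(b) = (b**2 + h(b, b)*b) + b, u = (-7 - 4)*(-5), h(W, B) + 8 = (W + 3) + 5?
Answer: 48510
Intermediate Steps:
h(W, B) = W (h(W, B) = -8 + ((W + 3) + 5) = -8 + ((3 + W) + 5) = -8 + (8 + W) = W)
u = 55 (u = -11*(-5) = 55)
E(b) = b + 2*b**2 (E(b) = (b**2 + b*b) + b = (b**2 + b**2) + b = 2*b**2 + b = b + 2*b**2)
E(u) + 42405 = 55*(1 + 2*55) + 42405 = 55*(1 + 110) + 42405 = 55*111 + 42405 = 6105 + 42405 = 48510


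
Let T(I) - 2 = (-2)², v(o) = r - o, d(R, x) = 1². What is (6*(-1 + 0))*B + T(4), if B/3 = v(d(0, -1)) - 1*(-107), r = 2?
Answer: -1938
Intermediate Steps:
d(R, x) = 1
v(o) = 2 - o
T(I) = 6 (T(I) = 2 + (-2)² = 2 + 4 = 6)
B = 324 (B = 3*((2 - 1*1) - 1*(-107)) = 3*((2 - 1) + 107) = 3*(1 + 107) = 3*108 = 324)
(6*(-1 + 0))*B + T(4) = (6*(-1 + 0))*324 + 6 = (6*(-1))*324 + 6 = -6*324 + 6 = -1944 + 6 = -1938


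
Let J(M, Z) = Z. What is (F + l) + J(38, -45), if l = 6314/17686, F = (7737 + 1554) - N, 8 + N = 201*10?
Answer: 64061849/8843 ≈ 7244.4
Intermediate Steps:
N = 2002 (N = -8 + 201*10 = -8 + 2010 = 2002)
F = 7289 (F = (7737 + 1554) - 1*2002 = 9291 - 2002 = 7289)
l = 3157/8843 (l = 6314*(1/17686) = 3157/8843 ≈ 0.35701)
(F + l) + J(38, -45) = (7289 + 3157/8843) - 45 = 64459784/8843 - 45 = 64061849/8843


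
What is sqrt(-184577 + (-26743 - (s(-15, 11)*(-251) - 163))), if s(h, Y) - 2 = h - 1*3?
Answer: I*sqrt(215173) ≈ 463.87*I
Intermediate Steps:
s(h, Y) = -1 + h (s(h, Y) = 2 + (h - 1*3) = 2 + (h - 3) = 2 + (-3 + h) = -1 + h)
sqrt(-184577 + (-26743 - (s(-15, 11)*(-251) - 163))) = sqrt(-184577 + (-26743 - ((-1 - 15)*(-251) - 163))) = sqrt(-184577 + (-26743 - (-16*(-251) - 163))) = sqrt(-184577 + (-26743 - (4016 - 163))) = sqrt(-184577 + (-26743 - 1*3853)) = sqrt(-184577 + (-26743 - 3853)) = sqrt(-184577 - 30596) = sqrt(-215173) = I*sqrt(215173)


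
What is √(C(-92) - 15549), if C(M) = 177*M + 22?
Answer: I*√31811 ≈ 178.36*I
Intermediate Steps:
C(M) = 22 + 177*M
√(C(-92) - 15549) = √((22 + 177*(-92)) - 15549) = √((22 - 16284) - 15549) = √(-16262 - 15549) = √(-31811) = I*√31811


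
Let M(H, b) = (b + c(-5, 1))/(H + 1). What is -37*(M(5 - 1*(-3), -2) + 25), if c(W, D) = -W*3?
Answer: -8806/9 ≈ -978.44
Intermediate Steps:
c(W, D) = -3*W
M(H, b) = (15 + b)/(1 + H) (M(H, b) = (b - 3*(-5))/(H + 1) = (b + 15)/(1 + H) = (15 + b)/(1 + H))
-37*(M(5 - 1*(-3), -2) + 25) = -37*((15 - 2)/(1 + (5 - 1*(-3))) + 25) = -37*(13/(1 + (5 + 3)) + 25) = -37*(13/(1 + 8) + 25) = -37*(13/9 + 25) = -37*238/9 = -8806/9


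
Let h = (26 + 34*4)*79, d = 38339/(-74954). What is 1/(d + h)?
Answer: 74954/959222953 ≈ 7.8140e-5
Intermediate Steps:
d = -38339/74954 (d = 38339*(-1/74954) = -38339/74954 ≈ -0.51150)
h = 12798 (h = (26 + 136)*79 = 162*79 = 12798)
1/(d + h) = 1/(-38339/74954 + 12798) = 1/(959222953/74954) = 74954/959222953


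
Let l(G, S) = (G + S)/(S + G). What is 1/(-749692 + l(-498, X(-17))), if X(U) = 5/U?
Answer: -1/749691 ≈ -1.3339e-6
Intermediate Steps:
l(G, S) = 1 (l(G, S) = (G + S)/(G + S) = 1)
1/(-749692 + l(-498, X(-17))) = 1/(-749692 + 1) = 1/(-749691) = -1/749691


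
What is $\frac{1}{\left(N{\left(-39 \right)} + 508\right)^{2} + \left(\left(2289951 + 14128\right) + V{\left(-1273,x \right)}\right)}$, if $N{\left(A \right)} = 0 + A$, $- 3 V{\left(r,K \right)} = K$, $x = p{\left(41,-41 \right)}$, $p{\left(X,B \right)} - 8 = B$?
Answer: $\frac{1}{2524051} \approx 3.9619 \cdot 10^{-7}$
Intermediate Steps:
$p{\left(X,B \right)} = 8 + B$
$x = -33$ ($x = 8 - 41 = -33$)
$V{\left(r,K \right)} = - \frac{K}{3}$
$N{\left(A \right)} = A$
$\frac{1}{\left(N{\left(-39 \right)} + 508\right)^{2} + \left(\left(2289951 + 14128\right) + V{\left(-1273,x \right)}\right)} = \frac{1}{\left(-39 + 508\right)^{2} + \left(\left(2289951 + 14128\right) - -11\right)} = \frac{1}{469^{2} + \left(2304079 + 11\right)} = \frac{1}{219961 + 2304090} = \frac{1}{2524051}$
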